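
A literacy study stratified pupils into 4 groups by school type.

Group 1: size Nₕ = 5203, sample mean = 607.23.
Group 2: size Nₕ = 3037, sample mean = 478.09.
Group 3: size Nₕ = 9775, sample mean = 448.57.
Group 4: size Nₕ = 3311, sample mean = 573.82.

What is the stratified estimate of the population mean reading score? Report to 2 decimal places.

N = 21326; weights Wₕ = Nₕ/N = (0.2440, 0.1424, 0.4584, 0.1553).
x̄_st = Σ Wₕ·x̄ₕ = 0.2440·607.23 + 0.1424·478.09 + 0.4584·448.57 + 0.1553·573.82 ≈ 510.9288...
→ 510.93.

510.93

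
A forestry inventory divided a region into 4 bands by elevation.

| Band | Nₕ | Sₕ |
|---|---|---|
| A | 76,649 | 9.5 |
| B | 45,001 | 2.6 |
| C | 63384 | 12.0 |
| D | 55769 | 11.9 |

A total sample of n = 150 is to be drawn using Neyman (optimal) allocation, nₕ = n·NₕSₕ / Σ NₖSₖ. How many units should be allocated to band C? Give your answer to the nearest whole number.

50

Σ NₕSₕ = 76649·9.5 + 45001·2.6 + 63384·12.0 + 55769·11.9 = 2269427.2.
Share for C: 760608/2269427.2 = 0.33515.
n_C = 150 × 0.33515 = 50.273... → 50.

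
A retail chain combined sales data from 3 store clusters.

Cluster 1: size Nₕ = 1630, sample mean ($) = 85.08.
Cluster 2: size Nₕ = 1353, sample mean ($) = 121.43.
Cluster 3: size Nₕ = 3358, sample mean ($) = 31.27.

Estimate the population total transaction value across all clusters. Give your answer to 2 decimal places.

1: 1630·85.08 = 138680.4
2: 1353·121.43 = 164294.79
3: 3358·31.27 = 105004.66
τ̂ = Σ Nₕx̄ₕ = 407979.85.

407979.85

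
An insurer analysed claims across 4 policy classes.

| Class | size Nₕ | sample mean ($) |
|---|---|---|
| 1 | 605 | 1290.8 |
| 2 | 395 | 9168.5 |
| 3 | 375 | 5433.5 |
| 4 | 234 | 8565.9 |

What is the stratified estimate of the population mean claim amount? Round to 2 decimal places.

5248.28

x̄_st = (Σ Nₕx̄ₕ) / (Σ Nₕ) = (605·1290.8 + 395·9168.5 + 375·5433.5 + 234·8565.9) / 1609
= 8444474.6 / 1609 = 5248.2751... → 5248.28.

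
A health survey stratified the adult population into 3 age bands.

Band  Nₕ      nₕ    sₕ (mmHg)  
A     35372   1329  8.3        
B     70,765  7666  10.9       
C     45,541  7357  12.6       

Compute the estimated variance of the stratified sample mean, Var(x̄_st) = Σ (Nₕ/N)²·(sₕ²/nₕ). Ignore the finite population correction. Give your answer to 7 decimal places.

N = 151678; Wₕ = Nₕ/N.
band A: (35372/151678)²·8.3²/1329 = 0.0028190660
band B: (70765/151678)²·10.9²/7666 = 0.0033734635
band C: (45541/151678)²·12.6²/7357 = 0.0019453613
Sum = 0.0081378908 → 0.0081379.

0.0081379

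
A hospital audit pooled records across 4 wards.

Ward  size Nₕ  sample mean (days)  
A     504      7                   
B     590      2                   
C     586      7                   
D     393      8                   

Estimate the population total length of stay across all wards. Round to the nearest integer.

A: 504·7 = 3528
B: 590·2 = 1180
C: 586·7 = 4102
D: 393·8 = 3144
τ̂ = Σ Nₕx̄ₕ = 11954.

11954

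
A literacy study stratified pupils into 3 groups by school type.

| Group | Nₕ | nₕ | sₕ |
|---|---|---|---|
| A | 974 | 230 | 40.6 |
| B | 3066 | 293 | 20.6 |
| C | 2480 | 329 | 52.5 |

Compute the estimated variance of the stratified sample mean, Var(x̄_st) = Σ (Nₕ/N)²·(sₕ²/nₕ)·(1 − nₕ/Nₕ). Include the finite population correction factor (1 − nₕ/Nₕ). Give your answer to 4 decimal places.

1.4631

N = 6520. Term for each stratum: Wₕ²sₕ²/nₕ·(1−nₕ/Nₕ).
Var(x̄_st) = 0.1221690 + 0.2896634 + 1.0512829 = 1.4631153 → 1.4631.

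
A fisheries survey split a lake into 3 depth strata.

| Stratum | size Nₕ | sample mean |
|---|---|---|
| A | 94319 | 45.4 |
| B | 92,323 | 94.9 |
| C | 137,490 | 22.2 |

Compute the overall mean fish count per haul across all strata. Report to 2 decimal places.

N = 94319 + 92323 + 137490 = 324132.
The stratified mean weights each stratum mean by its population share Nₕ/N.
Σ Nₕx̄ₕ = 94319·45.4 + 92323·94.9 + 137490·22.2 = 4282082.6 + 8761452.7 + 3052278 = 16095813.3.
Divide by N: 16095813.3 / 324132 = 49.6582... → 49.66.

49.66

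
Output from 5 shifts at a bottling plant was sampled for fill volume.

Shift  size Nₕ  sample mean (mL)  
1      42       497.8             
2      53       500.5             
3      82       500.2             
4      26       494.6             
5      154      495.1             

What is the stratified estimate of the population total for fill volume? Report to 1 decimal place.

177555.5

1: 42·497.8 = 20907.6
2: 53·500.5 = 26526.5
3: 82·500.2 = 41016.4
4: 26·494.6 = 12859.6
5: 154·495.1 = 76245.4
τ̂ = Σ Nₕx̄ₕ = 177555.5.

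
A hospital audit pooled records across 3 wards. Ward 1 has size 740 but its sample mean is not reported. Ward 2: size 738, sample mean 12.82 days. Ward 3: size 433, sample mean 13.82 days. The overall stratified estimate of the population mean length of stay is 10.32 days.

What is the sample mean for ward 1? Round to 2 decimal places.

5.78

N = 740 + 738 + 433 = 1911.
Overall total = μ·N = 10.32·1911 = 19721.52.
Subtract the known strata: 738·12.82 + 433·13.82 = 15445.22.
Remaining total for ward 1: 19721.52 − 15445.22 = 4276.3.
Divide by its size: 4276.3 / 740 = 5.7788... → 5.78.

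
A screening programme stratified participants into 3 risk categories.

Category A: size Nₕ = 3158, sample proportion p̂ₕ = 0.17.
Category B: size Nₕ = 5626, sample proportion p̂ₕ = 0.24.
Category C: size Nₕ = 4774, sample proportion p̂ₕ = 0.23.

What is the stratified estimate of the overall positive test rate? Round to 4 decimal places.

Wₕ = Nₕ/N with N = 13558: 0.2329, 0.4150, 0.3521.
p̂_st = 0.2329·0.17 + 0.4150·0.24 + 0.3521·0.23 ≈ 0.220174... → 0.2202.

0.2202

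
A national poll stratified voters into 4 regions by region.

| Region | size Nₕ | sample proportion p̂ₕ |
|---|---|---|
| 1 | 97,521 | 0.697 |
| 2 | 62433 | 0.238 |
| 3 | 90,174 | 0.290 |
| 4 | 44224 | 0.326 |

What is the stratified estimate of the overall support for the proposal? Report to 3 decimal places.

Wₕ = Nₕ/N with N = 294352: 0.3313, 0.2121, 0.3063, 0.1502.
p̂_st = 0.3313·0.697 + 0.2121·0.238 + 0.3063·0.290 + 0.1502·0.326 ≈ 0.41922... → 0.419.

0.419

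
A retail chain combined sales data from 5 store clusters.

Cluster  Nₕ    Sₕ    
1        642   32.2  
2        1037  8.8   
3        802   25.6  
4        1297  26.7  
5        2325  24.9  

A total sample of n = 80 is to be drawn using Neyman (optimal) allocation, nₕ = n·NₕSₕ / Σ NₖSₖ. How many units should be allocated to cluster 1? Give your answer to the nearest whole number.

1: NₕSₕ = 642·32.2 = 20672.4
2: NₕSₕ = 1037·8.8 = 9125.6
3: NₕSₕ = 802·25.6 = 20531.2
4: NₕSₕ = 1297·26.7 = 34629.9
5: NₕSₕ = 2325·24.9 = 57892.5
Σ NₕSₕ = 142851.6.
n_1 = 80·20672.4/142851.6 = 11.577... → 12.

12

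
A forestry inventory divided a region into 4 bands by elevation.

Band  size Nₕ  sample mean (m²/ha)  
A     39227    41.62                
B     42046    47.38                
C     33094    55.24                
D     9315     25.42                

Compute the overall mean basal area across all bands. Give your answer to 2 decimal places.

N = 39227 + 42046 + 33094 + 9315 = 123682.
Overall mean = Σ (Nₕ/N)·x̄ₕ — weight by population share, not a simple average.
Σ Nₕx̄ₕ = 39227·41.62 + 42046·47.38 + 33094·55.24 + 9315·25.42 = 1632627.74 + 1992139.48 + 1828112.56 + 236787.3 = 5689667.08.
Divide by N: 5689667.08 / 123682 = 46.0024... → 46.00.

46.00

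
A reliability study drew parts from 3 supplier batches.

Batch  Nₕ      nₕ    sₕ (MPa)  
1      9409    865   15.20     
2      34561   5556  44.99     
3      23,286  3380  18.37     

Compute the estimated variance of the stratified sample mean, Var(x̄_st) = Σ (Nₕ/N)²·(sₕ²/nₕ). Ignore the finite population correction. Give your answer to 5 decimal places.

0.11340

N = 67256. Term for each stratum: Wₕ²sₕ²/nₕ.
Var(x̄_st) = 0.00522752 + 0.09620115 + 0.01196821 = 0.11339689 → 0.11340.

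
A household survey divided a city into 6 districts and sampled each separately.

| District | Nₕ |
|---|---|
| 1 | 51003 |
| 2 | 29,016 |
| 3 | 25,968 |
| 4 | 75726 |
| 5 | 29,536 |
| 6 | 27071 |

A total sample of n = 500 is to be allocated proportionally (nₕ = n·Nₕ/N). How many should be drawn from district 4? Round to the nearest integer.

159

N = 51003 + 29016 + 25968 + 75726 + 29536 + 27071 = 238320.
n_4 = 500·75726/238320 = 158.875... → 159.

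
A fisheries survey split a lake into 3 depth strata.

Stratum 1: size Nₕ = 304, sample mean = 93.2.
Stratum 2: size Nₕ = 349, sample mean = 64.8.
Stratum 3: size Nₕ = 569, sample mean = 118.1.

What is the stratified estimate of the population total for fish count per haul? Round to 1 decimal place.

118146.9

Population total = Σ Nₕ·x̄ₕ (each stratum's size times its mean).
304·93.2 + 349·64.8 + 569·118.1 = 28332.8 + 22615.2 + 67198.9 = 118146.9.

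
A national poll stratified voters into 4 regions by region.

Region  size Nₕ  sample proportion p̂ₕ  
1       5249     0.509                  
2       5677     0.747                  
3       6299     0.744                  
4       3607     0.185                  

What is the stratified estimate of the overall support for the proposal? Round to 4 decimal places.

N = 5249 + 5677 + 6299 + 3607 = 20832.
Overall proportion = Σ (Nₕ/N)·p̂ₕ.
Σ Nₕp̂ₕ = 2671.741 + 4240.719 + 4686.456 + 667.295 = 12266.211.
12266.211 / 20832 = 0.588816... → 0.5888.

0.5888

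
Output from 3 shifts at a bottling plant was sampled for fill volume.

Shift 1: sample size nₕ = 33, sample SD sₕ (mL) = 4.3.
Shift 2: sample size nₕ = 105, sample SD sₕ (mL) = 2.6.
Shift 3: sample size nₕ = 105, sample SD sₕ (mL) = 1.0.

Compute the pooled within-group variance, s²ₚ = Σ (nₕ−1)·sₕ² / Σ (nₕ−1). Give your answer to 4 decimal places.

1: (33−1)·4.3² = 32·18.49 = 591.68
2: (105−1)·2.6² = 104·6.76 = 703.04
3: (105−1)·1.0² = 104·1 = 104
Numerator = 1398.72; denominator = Σ(nₕ−1) = 240.
s²ₚ = 1398.72/240 = 5.828 → 5.8280.

5.8280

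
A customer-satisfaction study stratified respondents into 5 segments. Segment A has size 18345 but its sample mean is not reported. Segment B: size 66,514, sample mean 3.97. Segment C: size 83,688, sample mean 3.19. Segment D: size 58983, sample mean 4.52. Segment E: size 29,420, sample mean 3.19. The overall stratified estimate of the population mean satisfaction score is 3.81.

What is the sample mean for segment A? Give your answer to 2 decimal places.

4.77

N = 18345 + 66514 + 83688 + 58983 + 29420 = 256950.
Overall total = μ·N = 3.81·256950 = 978979.5.
Subtract the known strata: 66514·3.97 + 83688·3.19 + 58983·4.52 + 29420·3.19 = 891478.26.
Remaining total for segment A: 978979.5 − 891478.26 = 87501.24.
Divide by its size: 87501.24 / 18345 = 4.7698... → 4.77.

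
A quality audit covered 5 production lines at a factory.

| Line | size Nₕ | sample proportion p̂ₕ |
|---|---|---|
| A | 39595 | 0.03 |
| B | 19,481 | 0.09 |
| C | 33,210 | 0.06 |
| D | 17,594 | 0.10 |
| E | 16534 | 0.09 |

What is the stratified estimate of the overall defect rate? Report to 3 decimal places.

0.065

Wₕ = Nₕ/N with N = 126414: 0.3132, 0.1541, 0.2627, 0.1392, 0.1308.
p̂_st = 0.3132·0.03 + 0.1541·0.09 + 0.2627·0.06 + 0.1392·0.10 + 0.1308·0.09 ≈ 0.06472... → 0.065.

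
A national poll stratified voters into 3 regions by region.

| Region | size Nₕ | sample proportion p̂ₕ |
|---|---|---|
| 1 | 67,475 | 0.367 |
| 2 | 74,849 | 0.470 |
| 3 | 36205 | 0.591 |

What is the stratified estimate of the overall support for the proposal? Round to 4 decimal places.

0.4556

Wₕ = Nₕ/N with N = 178529: 0.3779, 0.4193, 0.2028.
p̂_st = 0.3779·0.367 + 0.4193·0.470 + 0.2028·0.591 ≈ 0.455610... → 0.4556.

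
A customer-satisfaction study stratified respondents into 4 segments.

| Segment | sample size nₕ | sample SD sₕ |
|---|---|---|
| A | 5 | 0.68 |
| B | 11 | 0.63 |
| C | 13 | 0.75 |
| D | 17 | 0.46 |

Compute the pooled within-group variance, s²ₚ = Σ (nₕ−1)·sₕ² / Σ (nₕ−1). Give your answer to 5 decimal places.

Degrees of freedom: 4 + 10 + 12 + 16 = 42.
Σ(nₕ−1)sₕ² = 4·0.4624 + 10·0.3969 + 12·0.5625 + 16·0.2116 = 15.9542.
s²ₚ = 15.9542 / 42 = 0.3798619... → 0.37986.

0.37986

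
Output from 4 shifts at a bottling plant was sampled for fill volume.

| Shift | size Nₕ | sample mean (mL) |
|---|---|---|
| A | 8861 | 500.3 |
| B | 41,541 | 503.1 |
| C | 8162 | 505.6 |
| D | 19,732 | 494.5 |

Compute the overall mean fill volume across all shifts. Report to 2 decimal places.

500.88

N = 78296; weights Wₕ = Nₕ/N = (0.1132, 0.5306, 0.1042, 0.2520).
x̄_st = Σ Wₕ·x̄ₕ = 0.1132·500.3 + 0.5306·503.1 + 0.1042·505.6 + 0.2520·494.5 ≈ 500.8764...
→ 500.88.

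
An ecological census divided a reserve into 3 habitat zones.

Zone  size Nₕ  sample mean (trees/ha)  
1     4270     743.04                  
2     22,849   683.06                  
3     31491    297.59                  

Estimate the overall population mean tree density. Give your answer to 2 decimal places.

N = 4270 + 22849 + 31491 = 58610.
Overall mean = Σ (Nₕ/N)·x̄ₕ — weight by population share, not a simple average.
Σ Nₕx̄ₕ = 4270·743.04 + 22849·683.06 + 31491·297.59 = 3172780.8 + 15607237.94 + 9371406.69 = 28151425.43.
Divide by N: 28151425.43 / 58610 = 480.3178... → 480.32.

480.32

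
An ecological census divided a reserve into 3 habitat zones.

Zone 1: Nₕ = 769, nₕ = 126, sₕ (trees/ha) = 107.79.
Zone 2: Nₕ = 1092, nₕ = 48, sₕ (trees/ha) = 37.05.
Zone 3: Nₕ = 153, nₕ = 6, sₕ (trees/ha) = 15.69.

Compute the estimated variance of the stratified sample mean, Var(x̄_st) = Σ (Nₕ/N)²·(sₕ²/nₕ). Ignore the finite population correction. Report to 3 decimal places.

N = 2014. Term for each stratum: Wₕ²sₕ²/nₕ.
Var(x̄_st) = 13.443741 + 8.407397 + 0.236787 = 22.087925 → 22.088.

22.088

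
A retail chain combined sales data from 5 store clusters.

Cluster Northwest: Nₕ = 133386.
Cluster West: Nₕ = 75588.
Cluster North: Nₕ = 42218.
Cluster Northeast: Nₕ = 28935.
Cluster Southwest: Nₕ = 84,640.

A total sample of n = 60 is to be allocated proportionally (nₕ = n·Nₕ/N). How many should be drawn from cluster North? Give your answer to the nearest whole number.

Share of cluster North = 42218/364767 = 0.11574.
Allocate 60 × 0.11574 = 6.944... → 7.

7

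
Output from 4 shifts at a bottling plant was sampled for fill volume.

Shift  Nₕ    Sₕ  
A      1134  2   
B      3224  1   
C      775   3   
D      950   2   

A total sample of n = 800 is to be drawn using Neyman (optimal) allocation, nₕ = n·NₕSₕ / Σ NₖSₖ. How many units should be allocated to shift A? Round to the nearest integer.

187

Σ NₕSₕ = 1134·2 + 3224·1 + 775·3 + 950·2 = 9717.
Share for A: 2268/9717 = 0.23341.
n_A = 800 × 0.23341 = 186.724... → 187.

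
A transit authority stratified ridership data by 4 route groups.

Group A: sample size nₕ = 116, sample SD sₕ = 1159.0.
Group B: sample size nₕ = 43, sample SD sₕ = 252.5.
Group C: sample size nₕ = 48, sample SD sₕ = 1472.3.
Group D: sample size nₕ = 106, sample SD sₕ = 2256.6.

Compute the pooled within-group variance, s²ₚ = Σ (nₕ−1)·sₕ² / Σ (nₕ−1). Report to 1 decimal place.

A: (116−1)·1159.0² = 115·1343281 = 154477315
B: (43−1)·252.5² = 42·63756.25 = 2677762.5
C: (48−1)·1472.3² = 47·2167667.29 = 101880362.63
D: (106−1)·2256.6² = 105·5092243.56 = 534685573.8
Numerator = 793721013.93; denominator = Σ(nₕ−1) = 309.
s²ₚ = 793721013.93/309 = 2568676.420... → 2568676.4.

2568676.4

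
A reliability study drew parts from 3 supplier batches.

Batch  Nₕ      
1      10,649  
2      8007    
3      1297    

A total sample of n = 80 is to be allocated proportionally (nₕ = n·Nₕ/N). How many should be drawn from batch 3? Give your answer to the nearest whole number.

5

Share of batch 3 = 1297/19953 = 0.06500.
Allocate 80 × 0.06500 = 5.200... → 5.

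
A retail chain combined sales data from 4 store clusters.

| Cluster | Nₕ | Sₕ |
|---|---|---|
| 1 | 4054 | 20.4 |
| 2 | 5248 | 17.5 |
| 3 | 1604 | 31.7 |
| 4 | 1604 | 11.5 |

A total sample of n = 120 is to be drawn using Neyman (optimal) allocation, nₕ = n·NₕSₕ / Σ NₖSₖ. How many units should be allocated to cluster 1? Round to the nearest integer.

Σ NₕSₕ = 4054·20.4 + 5248·17.5 + 1604·31.7 + 1604·11.5 = 243834.4.
Share for 1: 82701.6/243834.4 = 0.33917.
n_1 = 120 × 0.33917 = 40.701... → 41.

41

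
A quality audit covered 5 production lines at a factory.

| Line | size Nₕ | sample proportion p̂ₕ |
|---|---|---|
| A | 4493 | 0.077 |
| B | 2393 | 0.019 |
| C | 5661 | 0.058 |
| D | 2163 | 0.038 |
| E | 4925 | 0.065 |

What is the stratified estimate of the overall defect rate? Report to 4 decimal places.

Wₕ = Nₕ/N with N = 19635: 0.2288, 0.1219, 0.2883, 0.1102, 0.2508.
p̂_st = 0.2288·0.077 + 0.1219·0.019 + 0.2883·0.058 + 0.1102·0.038 + 0.2508·0.065 ≈ 0.057147... → 0.0571.

0.0571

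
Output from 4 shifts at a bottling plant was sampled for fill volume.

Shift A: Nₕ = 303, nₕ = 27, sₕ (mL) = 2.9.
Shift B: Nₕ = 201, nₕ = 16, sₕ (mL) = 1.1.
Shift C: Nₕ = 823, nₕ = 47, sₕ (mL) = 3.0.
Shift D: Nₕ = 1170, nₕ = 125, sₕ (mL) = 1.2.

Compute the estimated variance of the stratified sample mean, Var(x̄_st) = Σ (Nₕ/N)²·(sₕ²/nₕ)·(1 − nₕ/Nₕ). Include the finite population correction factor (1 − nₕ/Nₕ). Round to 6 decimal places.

N = 2497; Wₕ = Nₕ/N.
shift A: (303/2497)²·2.9²/27·(1 − 27/303) = 0.004177792
shift B: (201/2497)²·1.1²/16·(1 − 16/201) = 0.000451020
shift C: (823/2497)²·3.0²/47·(1 − 47/823) = 0.019614133
shift D: (1170/2497)²·1.2²/125·(1 − 125/1170) = 0.002259007
Sum = 0.026501953 → 0.026502.

0.026502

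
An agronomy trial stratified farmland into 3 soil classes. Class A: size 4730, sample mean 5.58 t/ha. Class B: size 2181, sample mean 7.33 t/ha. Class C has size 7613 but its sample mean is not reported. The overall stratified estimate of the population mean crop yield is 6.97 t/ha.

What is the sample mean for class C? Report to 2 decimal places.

N = 4730 + 2181 + 7613 = 14524.
Overall total = μ·N = 6.97·14524 = 101232.28.
Subtract the known strata: 4730·5.58 + 2181·7.33 = 42380.13.
Remaining total for class C: 101232.28 − 42380.13 = 58852.15.
Divide by its size: 58852.15 / 7613 = 7.7305... → 7.73.

7.73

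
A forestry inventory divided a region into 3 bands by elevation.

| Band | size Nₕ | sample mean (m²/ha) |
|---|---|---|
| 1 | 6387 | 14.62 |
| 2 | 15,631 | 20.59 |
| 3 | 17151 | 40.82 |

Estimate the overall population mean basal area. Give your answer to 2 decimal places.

28.47

N = 6387 + 15631 + 17151 = 39169.
Weight each subgroup mean by Nₕ/N and sum.
Σ Nₕx̄ₕ = 6387·14.62 + 15631·20.59 + 17151·40.82 = 93377.94 + 321842.29 + 700103.82 = 1115324.05.
Divide by N: 1115324.05 / 39169 = 28.4747... → 28.47.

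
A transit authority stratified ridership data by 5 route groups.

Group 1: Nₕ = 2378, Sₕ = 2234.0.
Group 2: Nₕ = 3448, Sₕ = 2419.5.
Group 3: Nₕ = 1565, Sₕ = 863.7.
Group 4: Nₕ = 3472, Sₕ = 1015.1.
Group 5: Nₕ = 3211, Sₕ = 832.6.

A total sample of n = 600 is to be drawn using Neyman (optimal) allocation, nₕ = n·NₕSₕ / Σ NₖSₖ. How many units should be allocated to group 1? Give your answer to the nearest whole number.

Σ NₕSₕ = 2378·2234.0 + 3448·2419.5 + 1565·863.7 + 3472·1015.1 + 3211·832.6 = 21204484.3.
Share for 1: 5312452/21204484.3 = 0.25053.
n_1 = 600 × 0.25053 = 150.321... → 150.

150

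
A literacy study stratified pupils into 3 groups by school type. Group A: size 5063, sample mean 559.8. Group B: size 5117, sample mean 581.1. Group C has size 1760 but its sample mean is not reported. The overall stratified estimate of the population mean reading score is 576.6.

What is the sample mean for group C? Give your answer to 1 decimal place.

611.8

Σ Nₕx̄ₕ = N·μ, so 1760·x̄_C = 11940·576.6 − (5063·559.8 + 5117·581.1).
= 6884604 − 5807756.1 = 1076847.9.
x̄_C = 1076847.9 / 1760 = 611.845... → 611.8.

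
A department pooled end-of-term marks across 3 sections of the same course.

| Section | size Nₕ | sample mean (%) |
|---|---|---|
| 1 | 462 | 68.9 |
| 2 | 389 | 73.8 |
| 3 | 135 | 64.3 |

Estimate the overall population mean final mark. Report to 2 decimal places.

x̄_st = (Σ Nₕx̄ₕ) / (Σ Nₕ) = (462·68.9 + 389·73.8 + 135·64.3) / 986
= 69220.5 / 986 = 70.2033... → 70.20.

70.20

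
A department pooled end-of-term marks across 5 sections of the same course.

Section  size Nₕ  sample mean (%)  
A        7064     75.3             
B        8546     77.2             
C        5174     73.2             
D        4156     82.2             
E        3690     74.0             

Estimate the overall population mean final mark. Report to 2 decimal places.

76.32

N = 7064 + 8546 + 5174 + 4156 + 3690 = 28630.
Weight each subgroup mean by Nₕ/N and sum.
Σ Nₕx̄ₕ = 7064·75.3 + 8546·77.2 + 5174·73.2 + 4156·82.2 + 3690·74.0 = 531919.2 + 659751.2 + 378736.8 + 341623.2 + 273060 = 2185090.4.
Divide by N: 2185090.4 / 28630 = 76.3217... → 76.32.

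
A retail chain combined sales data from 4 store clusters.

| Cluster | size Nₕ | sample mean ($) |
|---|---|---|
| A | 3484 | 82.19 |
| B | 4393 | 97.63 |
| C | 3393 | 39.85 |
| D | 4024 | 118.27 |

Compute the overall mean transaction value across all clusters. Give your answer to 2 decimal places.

86.72

x̄_st = (Σ Nₕx̄ₕ) / (Σ Nₕ) = (3484·82.19 + 4393·97.63 + 3393·39.85 + 4024·118.27) / 15294
= 1326368.08 / 15294 = 86.7247... → 86.72.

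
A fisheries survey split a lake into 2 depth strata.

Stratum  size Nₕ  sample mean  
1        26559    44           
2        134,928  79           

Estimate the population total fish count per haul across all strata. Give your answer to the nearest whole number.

Population total = Σ Nₕ·x̄ₕ (each stratum's size times its mean).
26559·44 + 134928·79 = 1168596 + 10659312 = 11827908.

11827908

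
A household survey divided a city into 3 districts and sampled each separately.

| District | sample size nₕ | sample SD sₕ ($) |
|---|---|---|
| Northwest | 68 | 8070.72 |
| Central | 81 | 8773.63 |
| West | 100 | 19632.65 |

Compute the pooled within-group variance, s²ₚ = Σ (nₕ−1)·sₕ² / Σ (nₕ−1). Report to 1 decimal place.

Degrees of freedom: 67 + 80 + 99 = 246.
Σ(nₕ−1)sₕ² = 67·65136521.3184 + 80·76976583.3769 + 99·385440946.0225 = 48680927254.7123.
s²ₚ = 48680927254.7123 / 246 = 197889948.190... → 197889948.2.

197889948.2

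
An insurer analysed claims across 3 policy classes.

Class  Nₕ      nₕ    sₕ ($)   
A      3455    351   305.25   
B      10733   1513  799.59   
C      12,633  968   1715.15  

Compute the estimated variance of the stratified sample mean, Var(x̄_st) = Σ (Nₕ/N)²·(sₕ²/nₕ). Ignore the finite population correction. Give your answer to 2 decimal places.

N = 26821; Wₕ = Nₕ/N.
class A: (3455/26821)²·305.25²/351 = 4.40505
class B: (10733/26821)²·799.59²/1513 = 67.66874
class C: (12633/26821)²·1715.15²/968 = 674.20492
Sum = 746.27871 → 746.28.

746.28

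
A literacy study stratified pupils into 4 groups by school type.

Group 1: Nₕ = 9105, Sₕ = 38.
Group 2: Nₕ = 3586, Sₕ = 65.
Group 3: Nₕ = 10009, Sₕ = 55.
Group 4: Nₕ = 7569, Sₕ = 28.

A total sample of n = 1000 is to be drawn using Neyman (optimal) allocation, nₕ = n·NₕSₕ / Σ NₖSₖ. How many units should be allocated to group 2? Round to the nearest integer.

174

1: NₕSₕ = 9105·38 = 345990
2: NₕSₕ = 3586·65 = 233090
3: NₕSₕ = 10009·55 = 550495
4: NₕSₕ = 7569·28 = 211932
Σ NₕSₕ = 1341507.
n_2 = 1000·233090/1341507 = 173.752... → 174.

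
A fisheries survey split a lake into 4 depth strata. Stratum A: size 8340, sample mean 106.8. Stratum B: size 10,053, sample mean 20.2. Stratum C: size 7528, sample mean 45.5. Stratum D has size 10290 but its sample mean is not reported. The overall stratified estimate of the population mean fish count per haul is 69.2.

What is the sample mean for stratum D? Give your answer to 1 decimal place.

N = 8340 + 10053 + 7528 + 10290 = 36211.
Overall total = μ·N = 69.2·36211 = 2505801.2.
Subtract the known strata: 8340·106.8 + 10053·20.2 + 7528·45.5 = 1436306.6.
Remaining total for stratum D: 2505801.2 − 1436306.6 = 1069494.6.
Divide by its size: 1069494.6 / 10290 = 103.935... → 103.9.

103.9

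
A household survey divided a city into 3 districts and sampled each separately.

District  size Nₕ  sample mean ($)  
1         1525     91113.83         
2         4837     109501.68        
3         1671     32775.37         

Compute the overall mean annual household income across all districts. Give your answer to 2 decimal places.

N = 1525 + 4837 + 1671 = 8033.
Overall mean = Σ (Nₕ/N)·x̄ₕ — weight by population share, not a simple average.
Σ Nₕx̄ₕ = 1525·91113.83 + 4837·109501.68 + 1671·32775.37 = 138948590.75 + 529659626.16 + 54767643.27 = 723375860.18.
Divide by N: 723375860.18 / 8033 = 90050.5241... → 90050.52.

90050.52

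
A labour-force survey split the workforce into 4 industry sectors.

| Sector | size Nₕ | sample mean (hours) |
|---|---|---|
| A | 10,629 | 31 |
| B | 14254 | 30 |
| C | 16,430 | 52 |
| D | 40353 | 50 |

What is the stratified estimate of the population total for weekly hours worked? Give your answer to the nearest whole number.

3629129

A: 10629·31 = 329499
B: 14254·30 = 427620
C: 16430·52 = 854360
D: 40353·50 = 2017650
τ̂ = Σ Nₕx̄ₕ = 3629129.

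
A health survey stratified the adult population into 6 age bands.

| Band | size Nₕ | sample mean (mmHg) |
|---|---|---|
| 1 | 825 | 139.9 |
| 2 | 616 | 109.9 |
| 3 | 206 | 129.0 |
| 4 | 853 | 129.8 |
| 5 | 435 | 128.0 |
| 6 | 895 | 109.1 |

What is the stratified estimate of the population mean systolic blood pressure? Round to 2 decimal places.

123.69

N = 3830; weights Wₕ = Nₕ/N = (0.2154, 0.1608, 0.0538, 0.2227, 0.1136, 0.2337).
x̄_st = Σ Wₕ·x̄ₕ = 0.2154·139.9 + 0.1608·109.9 + 0.0538·129.0 + 0.2227·129.8 + 0.1136·128.0 + 0.2337·109.1 ≈ 123.6903...
→ 123.69.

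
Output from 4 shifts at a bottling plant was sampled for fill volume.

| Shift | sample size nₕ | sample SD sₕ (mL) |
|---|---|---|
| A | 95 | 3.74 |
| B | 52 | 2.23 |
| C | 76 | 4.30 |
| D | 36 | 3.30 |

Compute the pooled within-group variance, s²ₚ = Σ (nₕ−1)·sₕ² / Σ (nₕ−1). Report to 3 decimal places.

13.084

A: (95−1)·3.74² = 94·13.9876 = 1314.8344
B: (52−1)·2.23² = 51·4.9729 = 253.6179
C: (76−1)·4.30² = 75·18.49 = 1386.75
D: (36−1)·3.30² = 35·10.89 = 381.15
Numerator = 3336.3523; denominator = Σ(nₕ−1) = 255.
s²ₚ = 3336.3523/255 = 13.08373... → 13.084.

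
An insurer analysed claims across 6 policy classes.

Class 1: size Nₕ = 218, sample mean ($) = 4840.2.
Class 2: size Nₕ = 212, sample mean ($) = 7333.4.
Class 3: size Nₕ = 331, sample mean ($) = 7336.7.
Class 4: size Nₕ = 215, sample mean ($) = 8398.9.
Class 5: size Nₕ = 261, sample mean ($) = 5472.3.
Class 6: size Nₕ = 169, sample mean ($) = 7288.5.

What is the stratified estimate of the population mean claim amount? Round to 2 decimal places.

N = 218 + 212 + 331 + 215 + 261 + 169 = 1406.
Overall mean = Σ (Nₕ/N)·x̄ₕ — weight by population share, not a simple average.
Σ Nₕx̄ₕ = 218·4840.2 + 212·7333.4 + 331·7336.7 + 215·8398.9 + 261·5472.3 + 169·7288.5 = 1055163.6 + 1554680.8 + 2428447.7 + 1805763.5 + 1428270.3 + 1231756.5 = 9504082.4.
Divide by N: 9504082.4 / 1406 = 6759.6603... → 6759.66.

6759.66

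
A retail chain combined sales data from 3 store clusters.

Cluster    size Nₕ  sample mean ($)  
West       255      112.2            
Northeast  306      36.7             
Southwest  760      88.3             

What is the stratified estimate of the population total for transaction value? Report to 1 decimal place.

106949.2

West: 255·112.2 = 28611
Northeast: 306·36.7 = 11230.2
Southwest: 760·88.3 = 67108
τ̂ = Σ Nₕx̄ₕ = 106949.2.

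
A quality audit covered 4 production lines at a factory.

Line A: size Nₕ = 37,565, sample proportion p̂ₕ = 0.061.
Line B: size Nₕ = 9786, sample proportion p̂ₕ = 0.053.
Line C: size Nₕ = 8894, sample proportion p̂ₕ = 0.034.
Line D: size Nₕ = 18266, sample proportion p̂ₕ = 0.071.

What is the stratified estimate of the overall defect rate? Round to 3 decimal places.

0.059

N = 37565 + 9786 + 8894 + 18266 = 74511.
Overall proportion = Σ (Nₕ/N)·p̂ₕ.
Σ Nₕp̂ₕ = 2291.465 + 518.658 + 302.396 + 1296.886 = 4409.405.
4409.405 / 74511 = 0.05918... → 0.059.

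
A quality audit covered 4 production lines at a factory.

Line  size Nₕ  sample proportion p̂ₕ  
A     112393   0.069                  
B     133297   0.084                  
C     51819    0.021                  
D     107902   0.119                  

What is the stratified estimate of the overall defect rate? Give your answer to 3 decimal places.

0.081

Wₕ = Nₕ/N with N = 405411: 0.2772, 0.3288, 0.1278, 0.2662.
p̂_st = 0.2772·0.069 + 0.3288·0.084 + 0.1278·0.021 + 0.2662·0.119 ≈ 0.08110... → 0.081.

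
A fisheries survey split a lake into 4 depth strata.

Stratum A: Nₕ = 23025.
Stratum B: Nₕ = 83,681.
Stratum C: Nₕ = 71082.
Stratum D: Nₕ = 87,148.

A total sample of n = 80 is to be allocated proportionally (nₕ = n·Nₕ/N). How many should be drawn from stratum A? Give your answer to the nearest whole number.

7

N = 23025 + 83681 + 71082 + 87148 = 264936.
n_A = 80·23025/264936 = 6.953... → 7.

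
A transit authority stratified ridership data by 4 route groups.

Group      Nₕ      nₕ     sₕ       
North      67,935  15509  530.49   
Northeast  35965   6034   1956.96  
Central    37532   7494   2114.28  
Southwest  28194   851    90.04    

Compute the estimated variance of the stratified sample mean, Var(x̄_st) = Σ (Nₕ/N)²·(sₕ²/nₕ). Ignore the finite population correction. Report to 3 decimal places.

60.909

N = 169626. Term for each stratum: Wₕ²sₕ²/nₕ.
Var(x̄_st) = 2.910536 + 28.532109 + 29.203163 + 0.263190 = 60.908998 → 60.909.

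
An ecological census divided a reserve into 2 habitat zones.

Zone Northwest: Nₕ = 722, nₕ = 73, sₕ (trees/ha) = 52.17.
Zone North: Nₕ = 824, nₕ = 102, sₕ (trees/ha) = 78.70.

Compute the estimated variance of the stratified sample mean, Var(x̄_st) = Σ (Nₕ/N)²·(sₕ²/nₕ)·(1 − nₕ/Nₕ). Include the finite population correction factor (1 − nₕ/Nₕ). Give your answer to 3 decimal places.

N = 1546; Wₕ = Nₕ/N.
zone Northwest: (722/1546)²·52.17²/73·(1 − 73/722) = 7.309400
zone North: (824/1546)²·78.70²/102·(1 − 102/824) = 15.114533
Sum = 22.423933 → 22.424.

22.424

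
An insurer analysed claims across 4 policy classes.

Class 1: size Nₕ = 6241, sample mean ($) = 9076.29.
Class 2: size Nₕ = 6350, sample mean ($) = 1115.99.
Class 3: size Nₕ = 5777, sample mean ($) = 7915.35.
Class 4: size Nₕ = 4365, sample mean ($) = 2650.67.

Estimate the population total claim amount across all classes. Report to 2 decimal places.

1: 6241·9076.29 = 56645125.89
2: 6350·1115.99 = 7086536.5
3: 5777·7915.35 = 45726976.95
4: 4365·2650.67 = 11570174.55
τ̂ = Σ Nₕx̄ₕ = 121028813.89.

121028813.89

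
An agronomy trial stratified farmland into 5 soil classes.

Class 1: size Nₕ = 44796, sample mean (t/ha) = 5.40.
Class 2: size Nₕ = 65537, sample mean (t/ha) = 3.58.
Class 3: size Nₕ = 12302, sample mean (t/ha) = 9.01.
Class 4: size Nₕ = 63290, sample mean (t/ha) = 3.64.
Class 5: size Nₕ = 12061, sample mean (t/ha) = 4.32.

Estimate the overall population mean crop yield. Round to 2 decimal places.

N = 197986; weights Wₕ = Nₕ/N = (0.2263, 0.3310, 0.0621, 0.3197, 0.0609).
x̄_st = Σ Wₕ·x̄ₕ = 0.2263·5.40 + 0.3310·3.58 + 0.0621·9.01 + 0.3197·3.64 + 0.0609·4.32 ≈ 4.3934...
→ 4.39.

4.39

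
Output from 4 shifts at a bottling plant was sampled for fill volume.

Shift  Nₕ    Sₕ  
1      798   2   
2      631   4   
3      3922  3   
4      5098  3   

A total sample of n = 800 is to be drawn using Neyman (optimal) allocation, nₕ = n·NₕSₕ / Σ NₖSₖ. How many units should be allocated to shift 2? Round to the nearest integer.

65

Σ NₕSₕ = 798·2 + 631·4 + 3922·3 + 5098·3 = 31180.
Share for 2: 2524/31180 = 0.08095.
n_2 = 800 × 0.08095 = 64.759... → 65.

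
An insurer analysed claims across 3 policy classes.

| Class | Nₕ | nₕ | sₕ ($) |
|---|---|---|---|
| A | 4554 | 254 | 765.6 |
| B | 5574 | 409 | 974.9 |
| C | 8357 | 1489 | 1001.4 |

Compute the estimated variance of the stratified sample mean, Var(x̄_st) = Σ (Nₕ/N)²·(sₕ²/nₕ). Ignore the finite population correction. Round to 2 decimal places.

N = 18485. Term for each stratum: Wₕ²sₕ²/nₕ.
Var(x̄_st) = 140.06102 + 211.29628 + 137.65195 = 489.00925 → 489.01.

489.01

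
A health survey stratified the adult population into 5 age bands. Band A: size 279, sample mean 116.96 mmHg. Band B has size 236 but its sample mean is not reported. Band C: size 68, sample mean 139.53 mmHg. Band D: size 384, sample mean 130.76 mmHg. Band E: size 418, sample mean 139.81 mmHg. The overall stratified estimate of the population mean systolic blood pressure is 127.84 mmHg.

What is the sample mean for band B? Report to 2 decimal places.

111.38

N = 279 + 236 + 68 + 384 + 418 = 1385.
Overall total = μ·N = 127.84·1385 = 177058.4.
Subtract the known strata: 279·116.96 + 68·139.53 + 384·130.76 + 418·139.81 = 150772.3.
Remaining total for band B: 177058.4 − 150772.3 = 26286.1.
Divide by its size: 26286.1 / 236 = 111.3818... → 111.38.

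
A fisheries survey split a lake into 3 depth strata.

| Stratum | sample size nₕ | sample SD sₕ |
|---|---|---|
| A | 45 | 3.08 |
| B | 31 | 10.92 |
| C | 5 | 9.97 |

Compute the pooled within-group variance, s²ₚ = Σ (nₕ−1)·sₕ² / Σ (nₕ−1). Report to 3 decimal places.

Degrees of freedom: 44 + 30 + 4 = 78.
Σ(nₕ−1)sₕ² = 44·9.4864 + 30·119.2464 + 4·99.4009 = 4392.3972.
s²ₚ = 4392.3972 / 78 = 56.31278... → 56.313.

56.313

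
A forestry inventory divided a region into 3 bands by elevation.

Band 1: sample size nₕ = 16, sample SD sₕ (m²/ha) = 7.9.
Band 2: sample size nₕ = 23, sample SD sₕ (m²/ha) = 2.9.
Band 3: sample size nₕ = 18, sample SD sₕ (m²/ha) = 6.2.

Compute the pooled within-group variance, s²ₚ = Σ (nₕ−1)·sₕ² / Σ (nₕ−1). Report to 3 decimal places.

1: (16−1)·7.9² = 15·62.41 = 936.15
2: (23−1)·2.9² = 22·8.41 = 185.02
3: (18−1)·6.2² = 17·38.44 = 653.48
Numerator = 1774.65; denominator = Σ(nₕ−1) = 54.
s²ₚ = 1774.65/54 = 32.86389... → 32.864.

32.864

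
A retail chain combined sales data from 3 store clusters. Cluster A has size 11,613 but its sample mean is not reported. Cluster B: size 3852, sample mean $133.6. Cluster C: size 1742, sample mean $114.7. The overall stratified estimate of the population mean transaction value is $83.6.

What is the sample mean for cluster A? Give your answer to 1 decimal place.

62.4

Σ Nₕx̄ₕ = N·μ, so 11613·x̄_A = 17207·83.6 − (3852·133.6 + 1742·114.7).
= 1438505.2 − 714434.6 = 724070.6.
x̄_A = 724070.6 / 11613 = 62.350... → 62.4.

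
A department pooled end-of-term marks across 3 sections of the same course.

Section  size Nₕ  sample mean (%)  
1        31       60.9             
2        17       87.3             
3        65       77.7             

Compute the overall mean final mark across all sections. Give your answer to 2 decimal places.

x̄_st = (Σ Nₕx̄ₕ) / (Σ Nₕ) = (31·60.9 + 17·87.3 + 65·77.7) / 113
= 8422.5 / 113 = 74.5354... → 74.54.

74.54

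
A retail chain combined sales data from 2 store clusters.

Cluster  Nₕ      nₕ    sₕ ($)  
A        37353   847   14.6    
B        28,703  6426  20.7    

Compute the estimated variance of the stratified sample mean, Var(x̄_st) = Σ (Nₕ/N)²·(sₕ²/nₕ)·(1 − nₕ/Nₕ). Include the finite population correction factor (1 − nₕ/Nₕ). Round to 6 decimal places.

N = 66056; Wₕ = Nₕ/N.
cluster A: (37353/66056)²·14.6²/847·(1 − 847/37353) = 0.078647966
cluster B: (28703/66056)²·20.7²/6426·(1 − 6426/28703) = 0.009771459
Sum = 0.088419425 → 0.088419.

0.088419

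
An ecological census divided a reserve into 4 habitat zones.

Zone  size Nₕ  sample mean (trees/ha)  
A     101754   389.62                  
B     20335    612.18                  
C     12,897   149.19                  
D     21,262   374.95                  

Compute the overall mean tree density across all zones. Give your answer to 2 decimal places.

N = 101754 + 20335 + 12897 + 21262 = 156248.
Overall mean = Σ (Nₕ/N)·x̄ₕ — weight by population share, not a simple average.
Σ Nₕx̄ₕ = 101754·389.62 + 20335·612.18 + 12897·149.19 + 21262·374.95 = 39645393.48 + 12448680.3 + 1924103.43 + 7972186.9 = 61990364.11.
Divide by N: 61990364.11 / 156248 = 396.7434... → 396.74.

396.74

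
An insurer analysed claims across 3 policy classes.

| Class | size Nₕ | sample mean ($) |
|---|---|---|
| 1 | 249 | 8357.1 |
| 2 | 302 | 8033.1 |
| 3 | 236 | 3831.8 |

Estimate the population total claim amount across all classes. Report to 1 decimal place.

5411218.9

Estimate total by summing Nₕ·x̄ₕ over strata.
249·8357.1 + 302·8033.1 + 236·3831.8 = 2080917.9 + 2425996.2 + 904304.8 = 5411218.9.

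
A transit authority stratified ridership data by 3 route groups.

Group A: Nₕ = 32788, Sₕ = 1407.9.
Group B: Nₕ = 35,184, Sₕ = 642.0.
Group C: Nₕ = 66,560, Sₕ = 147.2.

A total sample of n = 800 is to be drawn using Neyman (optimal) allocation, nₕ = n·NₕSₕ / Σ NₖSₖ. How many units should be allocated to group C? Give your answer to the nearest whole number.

100

Σ NₕSₕ = 32788·1407.9 + 35184·642.0 + 66560·147.2 = 78547985.2.
Share for C: 9797632/78547985.2 = 0.12473.
n_C = 800 × 0.12473 = 99.787... → 100.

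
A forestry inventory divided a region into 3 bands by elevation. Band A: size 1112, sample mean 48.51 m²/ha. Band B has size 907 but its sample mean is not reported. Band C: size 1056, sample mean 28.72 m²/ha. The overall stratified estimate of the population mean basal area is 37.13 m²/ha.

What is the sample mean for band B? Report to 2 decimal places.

N = 1112 + 907 + 1056 = 3075.
Overall total = μ·N = 37.13·3075 = 114174.75.
Subtract the known strata: 1112·48.51 + 1056·28.72 = 84271.44.
Remaining total for band B: 114174.75 − 84271.44 = 29903.31.
Divide by its size: 29903.31 / 907 = 32.9695... → 32.97.

32.97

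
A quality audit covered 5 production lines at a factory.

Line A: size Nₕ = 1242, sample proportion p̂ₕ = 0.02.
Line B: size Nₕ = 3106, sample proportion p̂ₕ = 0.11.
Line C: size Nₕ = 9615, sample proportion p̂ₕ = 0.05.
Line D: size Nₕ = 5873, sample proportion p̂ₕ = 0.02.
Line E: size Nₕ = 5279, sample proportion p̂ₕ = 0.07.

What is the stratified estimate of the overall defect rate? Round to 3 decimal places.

Wₕ = Nₕ/N with N = 25115: 0.0495, 0.1237, 0.3828, 0.2338, 0.2102.
p̂_st = 0.0495·0.02 + 0.1237·0.11 + 0.3828·0.05 + 0.2338·0.02 + 0.2102·0.07 ≈ 0.05313... → 0.053.

0.053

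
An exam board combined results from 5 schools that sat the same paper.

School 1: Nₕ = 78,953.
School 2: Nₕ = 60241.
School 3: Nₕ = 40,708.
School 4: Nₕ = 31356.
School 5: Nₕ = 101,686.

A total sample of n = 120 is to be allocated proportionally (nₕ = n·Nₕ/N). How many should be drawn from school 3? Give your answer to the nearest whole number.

N = 78953 + 60241 + 40708 + 31356 + 101686 = 312944.
n_3 = 120·40708/312944 = 15.610... → 16.

16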